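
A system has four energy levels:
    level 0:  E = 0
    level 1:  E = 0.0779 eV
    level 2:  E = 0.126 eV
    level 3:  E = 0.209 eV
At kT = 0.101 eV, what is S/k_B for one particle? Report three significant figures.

1.15

Eᵢ/kT = 0, 0.77129, 1.2475, 2.0693.
Z = Σ e^(−Eᵢ/kT) = e^(−0) + e^(−0.77129) + e^(−1.2475) + e^(−2.0693) = 1.0000 + 0.46242 + 0.28722 + 0.12627 = 1.8759.
⟨E⟩ = Σ EᵢPᵢ = 0.052563 eV.
S/k_B = ln Z + ⟨E⟩/kT = ln(1.8759) + 0.052563/0.101 = 0.62909 + 0.52043 = 1.15.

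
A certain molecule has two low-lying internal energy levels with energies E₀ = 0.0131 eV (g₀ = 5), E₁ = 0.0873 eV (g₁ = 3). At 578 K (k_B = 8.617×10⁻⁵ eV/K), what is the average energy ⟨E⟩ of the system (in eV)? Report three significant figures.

0.0219 eV

k_BT = 8.617×10⁻⁵ × 578 K = 0.049806 eV.
Eᵢ/kT = 0.26302, 1.7528.
Z = Σ gᵢe^(−Eᵢ/kT) = 5·e^(−0.26302) + 3·e^(−1.7528) = 3.8436 + 0.51986 = 4.3635.
⟨E⟩ = Σ Eᵢ gᵢe^(−Eᵢ/kT) / Z = (0.0131·3.8436 + 0.0873·0.51986) / 4.3635 = 0.0219 eV.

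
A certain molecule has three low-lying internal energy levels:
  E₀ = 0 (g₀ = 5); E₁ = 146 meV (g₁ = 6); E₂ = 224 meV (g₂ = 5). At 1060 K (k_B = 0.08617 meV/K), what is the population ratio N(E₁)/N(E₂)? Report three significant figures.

2.82

k_BT = 0.08617 × 1060 K = 91.340 meV.
n₁/n₂ = (g₁/g₂) exp[−(E₁−E₂)/kT] = (6/5) × exp(−(-78 meV)/(91.340 meV)) = (6/5) × exp(0.85395) = 2.82.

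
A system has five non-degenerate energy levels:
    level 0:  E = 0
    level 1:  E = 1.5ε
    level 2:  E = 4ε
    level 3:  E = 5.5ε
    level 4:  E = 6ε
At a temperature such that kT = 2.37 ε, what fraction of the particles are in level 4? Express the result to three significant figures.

Eᵢ/kT = 0, 0.63291, 1.6878, 2.3207, 2.5316.
Z = Σ e^(−Eᵢ/kT) = e^(−0) + e^(−0.63291) + e^(−1.6878) + e^(−2.3207) + e^(−2.5316) = 1.0000 + 0.53104 + 0.18493 + 0.098205 + 0.079532 = 1.8937.
P₄ = e^(−E₄/kT) / Z = 0.079532/1.8937 = 0.0420.

0.0420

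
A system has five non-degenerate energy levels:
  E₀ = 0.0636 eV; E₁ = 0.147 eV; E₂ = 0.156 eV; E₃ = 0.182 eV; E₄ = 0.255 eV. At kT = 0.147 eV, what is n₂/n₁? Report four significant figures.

0.9406

n₂/n₁ = exp[−(E₂−E₁)/kT] = exp(−(0.009 eV)/(0.147 eV)) = exp(-0.0612245) = 0.9406.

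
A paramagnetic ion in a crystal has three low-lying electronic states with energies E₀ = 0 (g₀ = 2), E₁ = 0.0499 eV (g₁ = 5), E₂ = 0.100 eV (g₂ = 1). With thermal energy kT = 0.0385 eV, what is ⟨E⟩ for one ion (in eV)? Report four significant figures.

Eᵢ/kT = 0, 1.29610, 2.59740.
Z = Σ gᵢe^(−Eᵢ/kT) = 2·e^(−0) + 5·e^(−1.29610) + 1·e^(−2.59740) = 2.00000 + 1.36798 + 0.0744669 = 3.44245.
⟨E⟩ = Σ Eᵢ gᵢe^(−Eᵢ/kT) / Z = (0·2.00000 + 0.0499·1.36798 + 0.100·0.0744669) / 3.44245 = 0.02199 eV.

0.02199 eV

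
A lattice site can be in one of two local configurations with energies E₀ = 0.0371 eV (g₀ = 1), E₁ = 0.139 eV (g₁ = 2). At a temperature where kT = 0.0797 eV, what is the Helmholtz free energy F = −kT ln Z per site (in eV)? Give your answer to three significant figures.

0.00182 eV

Eᵢ/kT = 0.46550, 1.7440.
Z = Σ gᵢe^(−Eᵢ/kT) = 1·e^(−0.46550) + 2·e^(−1.7440) = 0.62782 + 0.34964 = 0.97746.
F = −kT ln Z = −0.0797 × ln(0.97746) = −0.0797 × -0.022798 = 0.00182 eV.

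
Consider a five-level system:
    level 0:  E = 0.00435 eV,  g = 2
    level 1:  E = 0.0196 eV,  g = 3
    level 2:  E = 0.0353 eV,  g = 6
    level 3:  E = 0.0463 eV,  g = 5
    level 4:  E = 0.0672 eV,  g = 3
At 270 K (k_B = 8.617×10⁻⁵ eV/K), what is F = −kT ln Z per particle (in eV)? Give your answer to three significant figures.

k_BT = 8.617×10⁻⁵ × 270 K = 0.023266 eV.
Eᵢ/kT = 0.18697, 0.84243, 1.5172, 1.9900, 2.8883.
Z = Σ gᵢe^(−Eᵢ/kT) = 2·e^(−0.18697) + 3·e^(−0.84243) + 6·e^(−1.5172) + 5·e^(−1.9900) + 3·e^(−2.8883) = 1.6589 + 1.2920 + 1.3160 + 0.68348 + 0.16701 = 5.1174.
F = −kT ln Z = −0.023266 × ln(5.1174) = −0.023266 × 1.6326 = -0.0380 eV.

-0.0380 eV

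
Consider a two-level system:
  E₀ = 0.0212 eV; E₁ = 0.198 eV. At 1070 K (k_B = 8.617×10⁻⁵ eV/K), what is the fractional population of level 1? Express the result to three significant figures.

0.128

k_BT = 8.617×10⁻⁵ × 1070 K = 0.092202 eV.
Eᵢ/kT = 0.22993, 2.1475.
Z = Σ e^(−Eᵢ/kT) = e^(−0.22993) + e^(−2.1475) = 0.79459 + 0.11678 = 0.91137.
P₁ = e^(−E₁/kT) / Z = 0.11678/0.91137 = 0.128.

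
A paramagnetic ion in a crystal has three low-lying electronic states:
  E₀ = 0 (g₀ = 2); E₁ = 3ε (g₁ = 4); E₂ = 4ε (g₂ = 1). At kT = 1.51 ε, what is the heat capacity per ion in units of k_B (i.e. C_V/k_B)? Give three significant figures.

0.778

Eᵢ/kT = 0, 1.9868, 2.6490.
Z = Σ gᵢe^(−Eᵢ/kT) = 2·e^(−0) + 4·e^(−1.9868) + 1·e^(−2.6490) = 2.0000 + 0.54853 + 0.070722 = 2.6193.
⟨E⟩ = 0.73626 ε, ⟨E²⟩ = 2.3168 ε².
C_V/k_B = (⟨E²⟩ − ⟨E⟩²)/(kT)² = (2.3168 − 0.54208)/2.2801 = 0.778.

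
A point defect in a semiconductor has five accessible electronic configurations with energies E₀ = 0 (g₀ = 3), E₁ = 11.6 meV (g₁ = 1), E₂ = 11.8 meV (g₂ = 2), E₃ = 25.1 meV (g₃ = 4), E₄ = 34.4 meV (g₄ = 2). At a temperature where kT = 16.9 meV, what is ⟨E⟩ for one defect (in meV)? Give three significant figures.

Eᵢ/kT = 0, 0.68639, 0.69822, 1.4852, 2.0355.
Z = Σ gᵢe^(−Eᵢ/kT) = 3·e^(−0) + 1·e^(−0.68639) + 2·e^(−0.69822) + 4·e^(−1.4852) + 2·e^(−2.0355) = 3.0000 + 0.50339 + 0.99494 + 0.90583 + 0.26123 = 5.6654.
⟨E⟩ = Σ Eᵢ gᵢe^(−Eᵢ/kT) / Z = (0·3.0000 + 11.6·0.50339 + 11.8·0.99494 + 25.1·0.90583 + 34.4·0.26123) / 5.6654 = 8.70 meV.

8.70 meV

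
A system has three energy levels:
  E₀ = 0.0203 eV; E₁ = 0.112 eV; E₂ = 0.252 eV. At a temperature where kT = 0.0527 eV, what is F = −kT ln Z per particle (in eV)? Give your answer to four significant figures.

0.01123 eV

Eᵢ/kT = 0.385199, 2.12524, 4.78178.
Z = Σ e^(−Eᵢ/kT) = e^(−0.385199) + e^(−2.12524) + e^(−4.78178) = 0.680315 + 0.119404 + 0.00838107 = 0.808100.
F = −kT ln Z = −0.0527 × ln(0.808100) = −0.0527 × -0.213069 = 0.01123 eV.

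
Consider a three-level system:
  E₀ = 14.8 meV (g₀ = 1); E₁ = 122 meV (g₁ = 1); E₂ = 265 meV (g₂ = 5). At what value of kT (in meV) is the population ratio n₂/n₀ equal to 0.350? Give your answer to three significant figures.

n₂/n₀ = (g₂/g₀) exp[−(E₂−E₀)/kT] = 0.350.
⇒ (E₂−E₀)/kT = ln((5/1)/0.350) = ln(14.286) = 2.6593.
kT = 250.2 meV / 2.6593 = 94.1 meV.

94.1 meV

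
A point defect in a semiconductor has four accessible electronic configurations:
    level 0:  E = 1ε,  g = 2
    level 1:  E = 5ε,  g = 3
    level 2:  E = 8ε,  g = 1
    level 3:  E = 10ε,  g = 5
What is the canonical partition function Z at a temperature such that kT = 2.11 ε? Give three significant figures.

Eᵢ/kT = 0.47393, 2.3697, 3.7915, 4.7393.
Z = Σ gᵢe^(−Eᵢ/kT) = 2·e^(−0.47393) + 3·e^(−2.3697) + 1·e^(−3.7915) + 5·e^(−4.7393) = 1.2451 + 0.28053 + 0.022562 + 0.043724 = 1.5919.

Z = 1.59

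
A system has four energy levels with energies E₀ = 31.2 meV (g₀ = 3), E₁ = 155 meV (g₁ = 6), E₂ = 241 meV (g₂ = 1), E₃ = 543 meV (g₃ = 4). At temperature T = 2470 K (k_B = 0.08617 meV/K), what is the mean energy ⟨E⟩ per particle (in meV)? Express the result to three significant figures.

k_BT = 0.08617 × 2470 K = 212.84 meV.
Eᵢ/kT = 0.14659, 0.72825, 1.1323, 2.5512.
Z = Σ gᵢe^(−Eᵢ/kT) = 3·e^(−0.14659) + 6·e^(−0.72825) + 1·e^(−1.1323) + 4·e^(−2.5512) = 2.5909 + 2.8965 + 0.32229 + 0.31195 = 6.1216.
⟨E⟩ = Σ Eᵢ gᵢe^(−Eᵢ/kT) / Z = (31.2·2.5909 + 155·2.8965 + 241·0.32229 + 543·0.31195) / 6.1216 = 127 meV.

127 meV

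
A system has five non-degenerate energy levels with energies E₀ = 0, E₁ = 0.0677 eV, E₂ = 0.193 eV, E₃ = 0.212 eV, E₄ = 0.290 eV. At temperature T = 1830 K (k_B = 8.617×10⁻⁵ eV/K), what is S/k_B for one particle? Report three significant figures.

1.40

k_BT = 8.617×10⁻⁵ × 1830 K = 0.15769 eV.
Eᵢ/kT = 0, 0.42932, 1.2239, 1.3444, 1.8391.
Z = Σ e^(−Eᵢ/kT) = e^(−0) + e^(−0.42932) + e^(−1.2239) + e^(−1.3444) + e^(−1.8391) = 1.0000 + 0.65095 + 0.29408 + 0.26070 + 0.15896 = 2.3647.
⟨E⟩ = Σ EᵢPᵢ = 0.085505 eV.
S/k_B = ln Z + ⟨E⟩/kT = ln(2.3647) + 0.085505/0.15769 = 0.86065 + 0.54223 = 1.40.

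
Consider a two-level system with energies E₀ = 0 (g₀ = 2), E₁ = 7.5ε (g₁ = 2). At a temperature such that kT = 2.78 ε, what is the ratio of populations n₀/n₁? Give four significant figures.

n₀/n₁ = (g₀/g₁) exp[−(E₀−E₁)/kT] = (2/2) × exp(−(-7.5ε)/(2.78ε)) = (2/2) × exp(2.69784) = 14.85.

14.85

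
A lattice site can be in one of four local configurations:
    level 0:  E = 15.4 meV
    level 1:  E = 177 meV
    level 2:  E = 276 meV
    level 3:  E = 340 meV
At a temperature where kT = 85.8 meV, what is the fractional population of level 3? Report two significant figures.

Eᵢ/kT = 0.1795, 2.063, 3.217, 3.963.
Z = Σ e^(−Eᵢ/kT) = e^(−0.1795) + e^(−2.063) + e^(−3.217) + e^(−3.963) = 0.8357 + 0.1271 + 0.04008 + 0.01901 = 1.022.
P₃ = e^(−E₃/kT) / Z = 0.01901/1.022 = 0.019.

0.019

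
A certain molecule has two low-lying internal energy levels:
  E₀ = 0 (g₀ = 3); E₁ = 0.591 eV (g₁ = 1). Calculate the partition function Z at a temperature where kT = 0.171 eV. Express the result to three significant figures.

Eᵢ/kT = 0, 3.4561.
Z = Σ gᵢe^(−Eᵢ/kT) = 3·e^(−0) + 1·e^(−3.4561) = 3.0000 + 0.031553 = 3.0316.

Z = 3.03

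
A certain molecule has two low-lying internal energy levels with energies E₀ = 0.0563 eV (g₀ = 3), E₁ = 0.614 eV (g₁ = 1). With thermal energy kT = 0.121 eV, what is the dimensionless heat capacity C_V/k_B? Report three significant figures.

Eᵢ/kT = 0.46529, 5.0744.
Z = Σ gᵢe^(−Eᵢ/kT) = 3·e^(−0.46529) + 1·e^(−5.0744) = 1.8839 + 0.0062548 = 1.8902.
⟨E⟩ = 0.058144 eV, ⟨E²⟩ = 0.0044066 eV².
C_V/k_B = (⟨E²⟩ − ⟨E⟩²)/(kT)² = (0.0044066 − 0.0033807)/0.014641 = 0.0701.

0.0701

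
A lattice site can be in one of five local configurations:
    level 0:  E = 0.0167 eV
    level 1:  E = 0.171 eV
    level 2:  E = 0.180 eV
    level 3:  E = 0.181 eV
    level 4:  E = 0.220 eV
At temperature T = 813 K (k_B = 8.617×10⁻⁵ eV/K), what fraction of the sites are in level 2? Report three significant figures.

0.0716

k_BT = 8.617×10⁻⁵ × 813 K = 0.070056 eV.
Eᵢ/kT = 0.23838, 2.4409, 2.5694, 2.5836, 3.1403.
Z = Σ e^(−Eᵢ/kT) = e^(−0.23838) + e^(−2.4409) + e^(−2.5694) + e^(−2.5836) + e^(−3.1403) = 0.78790 + 0.087082 + 0.076581 + 0.075502 + 0.043270 = 1.0703.
P₂ = e^(−E₂/kT) / Z = 0.076581/1.0703 = 0.0716.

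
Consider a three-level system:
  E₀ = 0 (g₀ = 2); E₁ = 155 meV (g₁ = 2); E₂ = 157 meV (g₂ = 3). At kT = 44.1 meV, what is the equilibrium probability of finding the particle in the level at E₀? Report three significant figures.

0.932

Eᵢ/kT = 0, 3.5147, 3.5601.
Z = Σ gᵢe^(−Eᵢ/kT) = 2·e^(−0) + 2·e^(−3.5147) + 3·e^(−3.5601) = 2.0000 + 0.059513 + 0.085308 = 2.1448.
P₀ = g₀ e^(−E₀/kT) / Z = 2.0000/2.1448 = 0.932.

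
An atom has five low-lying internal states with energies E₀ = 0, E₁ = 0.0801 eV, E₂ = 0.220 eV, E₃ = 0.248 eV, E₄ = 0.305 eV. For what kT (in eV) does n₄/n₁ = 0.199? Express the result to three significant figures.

0.139 eV

n₄/n₁ = exp[−(E₄−E₁)/kT] = 0.199.
⇒ (E₄−E₁)/kT = ln(1/0.199) = ln(5.0251) = 1.6144.
kT = 0.2249 eV / 1.6144 = 0.139 eV.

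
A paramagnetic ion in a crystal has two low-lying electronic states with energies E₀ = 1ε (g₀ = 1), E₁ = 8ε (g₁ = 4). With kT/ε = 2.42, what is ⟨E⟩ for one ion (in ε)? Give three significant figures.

Eᵢ/kT = 0.41322, 3.3058.
Z = Σ gᵢe^(−Eᵢ/kT) = 1·e^(−0.41322) + 4·e^(−3.3058) = 0.66152 + 0.14668 = 0.80820.
⟨E⟩ = Σ Eᵢ gᵢe^(−Eᵢ/kT) / Z = (1·0.66152 + 8·0.14668) / 0.80820 = 2.27 ε.

2.27 ε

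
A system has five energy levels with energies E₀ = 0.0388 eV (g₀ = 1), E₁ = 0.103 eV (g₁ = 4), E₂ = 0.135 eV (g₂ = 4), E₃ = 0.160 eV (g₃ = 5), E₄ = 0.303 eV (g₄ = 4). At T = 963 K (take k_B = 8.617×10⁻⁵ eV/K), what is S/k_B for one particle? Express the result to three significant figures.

2.63

k_BT = 8.617×10⁻⁵ × 963 K = 0.082982 eV.
Eᵢ/kT = 0.46757, 1.2412, 1.6269, 1.9281, 3.6514.
Z = Σ gᵢe^(−Eᵢ/kT) = 1·e^(−0.46757) + 4·e^(−1.2412) + 4·e^(−1.6269) + 5·e^(−1.9281) + 4·e^(−3.6514) = 0.62652 + 1.1561 + 0.78615 + 0.72712 + 0.10382 = 3.3997.
⟨E⟩ = Σ EᵢPᵢ = 0.11687 eV.
S/k_B = ln Z + ⟨E⟩/kT = ln(3.3997) + 0.11687/0.082982 = 1.2237 + 1.4084 = 2.63.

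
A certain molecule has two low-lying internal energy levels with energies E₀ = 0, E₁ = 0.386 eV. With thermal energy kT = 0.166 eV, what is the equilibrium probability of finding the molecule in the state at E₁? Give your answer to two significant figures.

Eᵢ/kT = 0, 2.325.
Z = Σ e^(−Eᵢ/kT) = e^(−0) + e^(−2.325) = 1.000 + 0.09778 = 1.098.
P₁ = e^(−E₁/kT) / Z = 0.09778/1.098 = 0.089.

0.089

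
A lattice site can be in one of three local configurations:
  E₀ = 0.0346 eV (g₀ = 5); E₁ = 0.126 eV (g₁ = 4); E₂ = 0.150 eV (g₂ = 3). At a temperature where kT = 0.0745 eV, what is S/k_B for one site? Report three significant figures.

Eᵢ/kT = 0.46443, 1.6913, 2.0134.
Z = Σ gᵢe^(−Eᵢ/kT) = 5·e^(−0.46443) + 4·e^(−1.6913) + 3·e^(−2.0134) = 3.1425 + 0.73712 + 0.40060 = 4.2802.
⟨E⟩ = Σ EᵢPᵢ = 0.061141 eV.
S/k_B = ln Z + ⟨E⟩/kT = ln(4.2802) + 0.061141/0.0745 = 1.4540 + 0.82068 = 2.27.

2.27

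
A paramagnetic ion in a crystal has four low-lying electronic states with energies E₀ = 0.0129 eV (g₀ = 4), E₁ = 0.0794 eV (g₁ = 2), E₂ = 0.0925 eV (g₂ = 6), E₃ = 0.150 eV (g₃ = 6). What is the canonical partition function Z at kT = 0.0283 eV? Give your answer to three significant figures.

Z = 2.91

Eᵢ/kT = 0.45583, 2.8057, 3.2686, 5.3004.
Z = Σ gᵢe^(−Eᵢ/kT) = 4·e^(−0.45583) + 2·e^(−2.8057) + 6·e^(−3.2686) + 6·e^(−5.3004) = 2.5357 + 0.12093 + 0.22836 + 0.029938 = 2.9149.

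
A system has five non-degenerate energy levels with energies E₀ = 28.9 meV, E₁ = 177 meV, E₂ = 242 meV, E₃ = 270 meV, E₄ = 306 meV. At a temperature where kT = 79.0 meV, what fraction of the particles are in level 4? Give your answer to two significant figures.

0.023

Eᵢ/kT = 0.3658, 2.241, 3.063, 3.418, 3.873.
Z = Σ e^(−Eᵢ/kT) = e^(−0.3658) + e^(−2.241) + e^(−3.063) + e^(−3.418) + e^(−3.873) = 0.6936 + 0.1064 + 0.04675 + 0.03278 + 0.02080 = 0.9003.
P₄ = e^(−E₄/kT) / Z = 0.02080/0.9003 = 0.023.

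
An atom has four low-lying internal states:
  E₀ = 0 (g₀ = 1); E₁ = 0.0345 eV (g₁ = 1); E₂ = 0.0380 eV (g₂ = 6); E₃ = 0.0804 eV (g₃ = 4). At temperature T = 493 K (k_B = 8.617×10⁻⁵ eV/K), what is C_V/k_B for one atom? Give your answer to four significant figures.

0.3066

k_BT = 8.617×10⁻⁵ × 493 K = 0.0424818 eV.
Eᵢ/kT = 0, 0.812112, 0.894501, 1.89258.
Z = Σ gᵢe^(−Eᵢ/kT) = 1·e^(−0) + 1·e^(−0.812112) + 6·e^(−0.894501) + 4·e^(−1.89258) = 1.00000 + 0.443920 + 2.45287 + 0.602730 = 4.49952.
⟨E⟩ = 0.0348890 eV, ⟨E²⟩ = 0.00177051 eV².
C_V/k_B = (⟨E²⟩ − ⟨E⟩²)/(kT)² = (0.00177051 − 0.00121724)/0.00180470 = 0.3066.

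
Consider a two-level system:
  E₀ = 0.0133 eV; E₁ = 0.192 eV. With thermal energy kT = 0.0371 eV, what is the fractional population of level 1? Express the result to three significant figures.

0.00803

Eᵢ/kT = 0.35849, 5.1752.
Z = Σ e^(−Eᵢ/kT) = e^(−0.35849) + e^(−5.1752) = 0.69873 + 0.0056551 = 0.70439.
P₁ = e^(−E₁/kT) / Z = 0.0056551/0.70439 = 0.00803.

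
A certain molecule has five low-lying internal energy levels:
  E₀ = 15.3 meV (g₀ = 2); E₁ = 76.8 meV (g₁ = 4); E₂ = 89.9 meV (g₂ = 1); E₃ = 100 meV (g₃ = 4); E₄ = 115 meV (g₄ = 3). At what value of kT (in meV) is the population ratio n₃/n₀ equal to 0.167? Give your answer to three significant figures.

34.1 meV

n₃/n₀ = (g₃/g₀) exp[−(E₃−E₀)/kT] = 0.167.
⇒ (E₃−E₀)/kT = ln((4/2)/0.167) = ln(11.976) = 2.4829.
kT = 84.7 meV / 2.4829 = 34.1 meV.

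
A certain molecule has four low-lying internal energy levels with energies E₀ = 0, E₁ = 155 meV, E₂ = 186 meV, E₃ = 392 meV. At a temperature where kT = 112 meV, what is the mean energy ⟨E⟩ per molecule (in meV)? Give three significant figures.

58.5 meV

Eᵢ/kT = 0, 1.3839, 1.6607, 3.5000.
Z = Σ e^(−Eᵢ/kT) = e^(−0) + e^(−1.3839) + e^(−1.6607) + e^(−3.5000) = 1.0000 + 0.25060 + 0.19001 + 0.030197 = 1.4708.
⟨E⟩ = Σ Eᵢ e^(−Eᵢ/kT) / Z = (0·1.0000 + 155·0.25060 + 186·0.19001 + 392·0.030197) / 1.4708 = 58.5 meV.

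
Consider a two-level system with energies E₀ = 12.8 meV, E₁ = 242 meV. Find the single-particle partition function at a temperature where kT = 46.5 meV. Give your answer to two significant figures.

Eᵢ/kT = 0.2753, 5.204.
Z = Σ e^(−Eᵢ/kT) = e^(−0.2753) + e^(−5.204) = 0.7593 + 0.005495 = 0.7648.

Z = 0.76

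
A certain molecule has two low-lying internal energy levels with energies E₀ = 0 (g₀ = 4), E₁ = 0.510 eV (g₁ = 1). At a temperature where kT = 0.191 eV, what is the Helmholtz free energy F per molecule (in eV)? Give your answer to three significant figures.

Eᵢ/kT = 0, 2.6702.
Z = Σ gᵢe^(−Eᵢ/kT) = 4·e^(−0) + 1·e^(−2.6702) = 4.0000 + 0.069238 = 4.0692.
F = −kT ln Z = −0.191 × ln(4.0692) = −0.191 × 1.4034 = -0.268 eV.

-0.268 eV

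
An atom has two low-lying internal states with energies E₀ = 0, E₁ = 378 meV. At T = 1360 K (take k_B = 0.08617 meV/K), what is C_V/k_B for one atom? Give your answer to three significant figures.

k_BT = 0.08617 × 1360 K = 117.19 meV.
Eᵢ/kT = 0, 3.2255.
Z = Σ e^(−Eᵢ/kT) = e^(−0) + e^(−3.2255) = 1.0000 + 0.039736 = 1.0397.
⟨E⟩ = 14.447 meV, ⟨E²⟩ = 5460.8 meV².
C_V/k_B = (⟨E²⟩ − ⟨E⟩²)/(kT)² = (5460.8 − 208.72)/13733 = 0.382.

0.382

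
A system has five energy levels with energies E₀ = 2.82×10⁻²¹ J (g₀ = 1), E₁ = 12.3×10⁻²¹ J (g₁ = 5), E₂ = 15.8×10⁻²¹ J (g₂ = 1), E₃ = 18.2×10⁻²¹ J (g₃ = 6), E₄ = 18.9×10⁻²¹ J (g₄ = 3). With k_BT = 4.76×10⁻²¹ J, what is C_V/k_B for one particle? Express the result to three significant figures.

Eᵢ/kT = 0.59244, 2.5840, 3.3193, 3.8235, 3.9706.
Z = Σ gᵢe^(−Eᵢ/kT) = 1·e^(−0.59244) + 5·e^(−2.5840) + 1·e^(−3.3193) + 6·e^(−3.8235) + 3·e^(−3.9706) = 0.55298 + 0.37736 + 0.036178 + 0.13111 + 0.056586 = 1.1542.
⟨E⟩ = 8.8617, ⟨E²⟩ = 116.24.
C_V/k_B = (⟨E²⟩ − ⟨E⟩²)/(kT)² = (116.24 − 78.530)/22.658 = 1.66.

1.66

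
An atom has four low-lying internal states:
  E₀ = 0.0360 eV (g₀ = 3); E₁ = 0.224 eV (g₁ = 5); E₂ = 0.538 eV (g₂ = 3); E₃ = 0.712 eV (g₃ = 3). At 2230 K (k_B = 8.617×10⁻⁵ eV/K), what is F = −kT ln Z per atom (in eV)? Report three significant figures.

-0.280 eV

k_BT = 8.617×10⁻⁵ × 2230 K = 0.19216 eV.
Eᵢ/kT = 0.18734, 1.1657, 2.7998, 3.7052.
Z = Σ gᵢe^(−Eᵢ/kT) = 3·e^(−0.18734) + 5·e^(−1.1657) + 3·e^(−2.7998) + 3·e^(−3.7052) = 2.4875 + 1.5585 + 0.18247 + 0.073786 = 4.3023.
F = −kT ln Z = −0.19216 × ln(4.3023) = −0.19216 × 1.4591 = -0.280 eV.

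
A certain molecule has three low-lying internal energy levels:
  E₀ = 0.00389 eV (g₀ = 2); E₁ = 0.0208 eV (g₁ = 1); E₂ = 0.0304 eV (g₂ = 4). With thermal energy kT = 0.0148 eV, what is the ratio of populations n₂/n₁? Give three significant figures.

n₂/n₁ = (g₂/g₁) exp[−(E₂−E₁)/kT] = (4/1) × exp(−(0.0096 eV)/(0.0148 eV)) = (4/1) × exp(-0.64865) = 2.09.

2.09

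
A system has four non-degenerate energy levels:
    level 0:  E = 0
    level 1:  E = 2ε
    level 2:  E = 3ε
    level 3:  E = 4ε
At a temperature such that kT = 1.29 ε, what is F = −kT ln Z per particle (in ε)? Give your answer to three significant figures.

-0.392 ε

Eᵢ/kT = 0, 1.5504, 2.3256, 3.1008.
Z = Σ e^(−Eᵢ/kT) = e^(−0) + e^(−1.5504) + e^(−2.3256) + e^(−3.1008) = 1.0000 + 0.21216 + 0.097725 + 0.045013 = 1.3549.
F = −kT ln Z = −1.29 × ln(1.3549) = −1.29 × 0.30373 = -0.392 ε.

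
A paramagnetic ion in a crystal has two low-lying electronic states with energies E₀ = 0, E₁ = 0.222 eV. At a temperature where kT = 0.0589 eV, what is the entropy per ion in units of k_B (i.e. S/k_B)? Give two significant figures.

Eᵢ/kT = 0, 3.769.
Z = Σ e^(−Eᵢ/kT) = e^(−0) + e^(−3.769) = 1.000 + 0.02308 = 1.023.
⟨E⟩ = Σ EᵢPᵢ = 0.005009 eV.
S/k_B = ln Z + ⟨E⟩/kT = ln(1.023) + 0.005009/0.0589 = 0.02274 + 0.08504 = 0.11.

0.11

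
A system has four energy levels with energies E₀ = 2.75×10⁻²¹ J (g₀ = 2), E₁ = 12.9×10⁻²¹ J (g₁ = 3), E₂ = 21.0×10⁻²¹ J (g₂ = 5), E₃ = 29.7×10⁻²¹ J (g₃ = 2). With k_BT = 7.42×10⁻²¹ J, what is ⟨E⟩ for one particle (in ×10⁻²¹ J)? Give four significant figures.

7.984 ×10⁻²¹ J

Eᵢ/kT = 0.370620, 1.73854, 2.83019, 4.00270.
Z = Σ gᵢe^(−Eᵢ/kT) = 2·e^(−0.370620) + 3·e^(−1.73854) + 5·e^(−2.83019) + 2·e^(−4.00270) = 1.38061 + 0.527331 + 0.295008 + 0.0365325 = 2.23948.
⟨E⟩ = Σ Eᵢ gᵢe^(−Eᵢ/kT) / Z = (2.75·1.38061 + 12.9·0.527331 + 21.0·0.295008 + 29.7·0.0365325) / 2.23948 = 7.984 ×10⁻²¹ J.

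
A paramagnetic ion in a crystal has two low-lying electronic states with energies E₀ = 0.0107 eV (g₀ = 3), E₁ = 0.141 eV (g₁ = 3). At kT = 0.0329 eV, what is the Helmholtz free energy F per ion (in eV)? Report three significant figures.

Eᵢ/kT = 0.32523, 4.2857.
Z = Σ gᵢe^(−Eᵢ/kT) = 3·e^(−0.32523) + 3·e^(−4.2857) = 2.1671 + 0.041292 = 2.2084.
F = −kT ln Z = −0.0329 × ln(2.2084) = −0.0329 × 0.79227 = -0.0261 eV.

-0.0261 eV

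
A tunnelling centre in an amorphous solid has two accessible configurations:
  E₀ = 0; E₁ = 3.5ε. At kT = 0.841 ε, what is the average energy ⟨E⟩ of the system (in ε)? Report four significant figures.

Eᵢ/kT = 0, 4.16171.
Z = Σ e^(−Eᵢ/kT) = e^(−0) + e^(−4.16171) = 1.00000 + 0.0155809 = 1.01558.
⟨E⟩ = Σ Eᵢ e^(−Eᵢ/kT) / Z = (0·1.00000 + 3.5·0.0155809) / 1.01558 = 0.05370 ε.

0.05370 ε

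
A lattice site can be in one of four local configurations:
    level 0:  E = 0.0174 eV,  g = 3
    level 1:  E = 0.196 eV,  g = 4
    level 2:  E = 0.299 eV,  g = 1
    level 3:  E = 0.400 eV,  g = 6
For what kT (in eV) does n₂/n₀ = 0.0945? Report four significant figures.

0.2234 eV

n₂/n₀ = (g₂/g₀) exp[−(E₂−E₀)/kT] = 0.0945.
⇒ (E₂−E₀)/kT = ln((1/3)/0.0945) = ln(3.52734) = 1.26054.
kT = 0.2816 eV / 1.26054 = 0.2234 eV.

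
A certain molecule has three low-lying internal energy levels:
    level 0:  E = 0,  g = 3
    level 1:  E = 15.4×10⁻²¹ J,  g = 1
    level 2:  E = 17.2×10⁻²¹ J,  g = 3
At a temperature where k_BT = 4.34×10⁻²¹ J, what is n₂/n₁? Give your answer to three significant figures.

n₂/n₁ = (g₂/g₁) exp[−(E₂−E₁)/kT] = (3/1) × exp(−(1.8 ×10⁻²¹ J)/(4.34 ×10⁻²¹ J)) = (3/1) × exp(-0.41475) = 1.98.

1.98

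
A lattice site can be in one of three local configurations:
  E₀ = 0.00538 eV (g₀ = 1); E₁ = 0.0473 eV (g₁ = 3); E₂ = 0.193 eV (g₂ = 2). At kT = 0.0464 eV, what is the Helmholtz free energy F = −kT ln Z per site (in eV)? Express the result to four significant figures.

-0.03226 eV

Eᵢ/kT = 0.115948, 1.01940, 4.15948.
Z = Σ gᵢe^(−Eᵢ/kT) = 1·e^(−0.115948) + 3·e^(−1.01940) + 2·e^(−4.15948) = 0.890522 + 1.08243 + 0.0312314 = 2.00418.
F = −kT ln Z = −0.0464 × ln(2.00418) = −0.0464 × 0.695235 = -0.03226 eV.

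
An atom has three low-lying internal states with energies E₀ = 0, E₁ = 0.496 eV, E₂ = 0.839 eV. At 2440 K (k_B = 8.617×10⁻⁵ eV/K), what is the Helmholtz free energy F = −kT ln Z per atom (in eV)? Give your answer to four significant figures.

-0.02251 eV

k_BT = 8.617×10⁻⁵ × 2440 K = 0.210255 eV.
Eᵢ/kT = 0, 2.35904, 3.99039.
Z = Σ e^(−Eᵢ/kT) = e^(−0) + e^(−2.35904) + e^(−3.99039) = 1.00000 + 0.0945109 + 0.0184925 = 1.11300.
F = −kT ln Z = −0.210255 × ln(1.11300) = −0.210255 × 0.107059 = -0.02251 eV.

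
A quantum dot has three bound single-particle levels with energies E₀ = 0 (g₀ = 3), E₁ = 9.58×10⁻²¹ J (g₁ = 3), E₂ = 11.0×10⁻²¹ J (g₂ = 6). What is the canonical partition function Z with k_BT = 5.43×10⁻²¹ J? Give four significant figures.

Eᵢ/kT = 0, 1.76427, 2.02578.
Z = Σ gᵢe^(−Eᵢ/kT) = 3·e^(−0) + 3·e^(−1.76427) + 6·e^(−2.02578) = 3.00000 + 0.513935 + 0.791346 = 4.30528.

Z = 4.305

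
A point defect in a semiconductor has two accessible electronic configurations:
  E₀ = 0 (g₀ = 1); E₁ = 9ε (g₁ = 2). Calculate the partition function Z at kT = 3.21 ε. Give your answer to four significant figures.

Z = 1.121

Eᵢ/kT = 0, 2.80374.
Z = Σ gᵢe^(−Eᵢ/kT) = 1·e^(−0) + 2·e^(−2.80374) = 1.00000 + 0.121166 = 1.12117.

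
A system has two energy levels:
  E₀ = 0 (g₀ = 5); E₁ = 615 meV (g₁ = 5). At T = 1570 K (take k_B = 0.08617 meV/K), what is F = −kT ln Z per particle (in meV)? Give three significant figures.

k_BT = 0.08617 × 1570 K = 135.29 meV.
Eᵢ/kT = 0, 4.5458.
Z = Σ gᵢe^(−Eᵢ/kT) = 5·e^(−0) + 5·e^(−4.5458) = 5.0000 + 0.053058 = 5.0531.
F = −kT ln Z = −135.29 × ln(5.0531) = −135.29 × 1.6200 = -219 meV.

-219 meV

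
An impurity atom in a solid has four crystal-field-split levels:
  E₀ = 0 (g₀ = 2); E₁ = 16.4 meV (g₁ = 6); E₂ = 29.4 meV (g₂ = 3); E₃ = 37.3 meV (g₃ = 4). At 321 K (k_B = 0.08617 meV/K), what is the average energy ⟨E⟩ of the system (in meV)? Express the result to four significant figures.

k_BT = 0.08617 × 321 K = 27.6606 meV.
Eᵢ/kT = 0, 0.592901, 1.06288, 1.34849.
Z = Σ gᵢe^(−Eᵢ/kT) = 2·e^(−0) + 6·e^(−0.592901) + 3·e^(−1.06288) + 4·e^(−1.34849) = 2.00000 + 3.31633 + 1.03638 + 1.03853 = 7.39124.
⟨E⟩ = Σ Eᵢ gᵢe^(−Eᵢ/kT) / Z = (0·2.00000 + 16.4·3.31633 + 29.4·1.03638 + 37.3·1.03853) / 7.39124 = 16.72 meV.

16.72 meV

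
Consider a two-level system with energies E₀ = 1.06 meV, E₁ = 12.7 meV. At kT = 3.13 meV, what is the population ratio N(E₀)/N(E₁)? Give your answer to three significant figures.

n₀/n₁ = exp[−(E₀−E₁)/kT] = exp(−(-11.64 meV)/(3.13 meV)) = exp(3.7188) = 41.2.

41.2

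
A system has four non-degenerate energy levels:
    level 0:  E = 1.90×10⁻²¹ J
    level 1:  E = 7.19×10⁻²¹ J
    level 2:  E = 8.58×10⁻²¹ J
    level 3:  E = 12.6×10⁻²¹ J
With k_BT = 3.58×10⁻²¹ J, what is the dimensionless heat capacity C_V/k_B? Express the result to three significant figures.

Eᵢ/kT = 0.53073, 2.0084, 2.3966, 3.5196.
Z = Σ e^(−Eᵢ/kT) = e^(−0.53073) + e^(−2.0084) + e^(−2.3966) + e^(−3.5196) = 0.58818 + 0.13420 + 0.091027 + 0.029611 = 0.84302.
⟨E⟩ = 3.8392, ⟨E²⟩ = 24.274.
C_V/k_B = (⟨E²⟩ − ⟨E⟩²)/(kT)² = (24.274 − 14.739)/12.816 = 0.744.

0.744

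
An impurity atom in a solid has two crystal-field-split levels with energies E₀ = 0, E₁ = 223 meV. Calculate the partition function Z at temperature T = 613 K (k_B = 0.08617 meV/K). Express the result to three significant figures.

Z = 1.01

k_BT = 0.08617 × 613 K = 52.822 meV.
Eᵢ/kT = 0, 4.2217.
Z = Σ e^(−Eᵢ/kT) = e^(−0) + e^(−4.2217) = 1.0000 + 0.014674 = 1.0147.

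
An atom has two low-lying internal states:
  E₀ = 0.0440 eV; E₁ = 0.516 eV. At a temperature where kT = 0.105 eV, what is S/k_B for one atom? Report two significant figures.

0.061

Eᵢ/kT = 0.4190, 4.914.
Z = Σ e^(−Eᵢ/kT) = e^(−0.4190) + e^(−4.914) = 0.6577 + 0.007343 = 0.6650.
⟨E⟩ = Σ EᵢPᵢ = 0.04921 eV.
S/k_B = ln Z + ⟨E⟩/kT = ln(0.6650) + 0.04921/0.105 = -0.4080 + 0.4687 = 0.061.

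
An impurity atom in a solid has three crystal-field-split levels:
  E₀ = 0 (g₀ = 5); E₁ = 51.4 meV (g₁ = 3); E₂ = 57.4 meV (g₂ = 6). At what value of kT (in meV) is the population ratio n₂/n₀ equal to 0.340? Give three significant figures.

45.5 meV

n₂/n₀ = (g₂/g₀) exp[−(E₂−E₀)/kT] = 0.340.
⇒ (E₂−E₀)/kT = ln((6/5)/0.340) = ln(3.5294) = 1.2611.
kT = 57.4 meV / 1.2611 = 45.5 meV.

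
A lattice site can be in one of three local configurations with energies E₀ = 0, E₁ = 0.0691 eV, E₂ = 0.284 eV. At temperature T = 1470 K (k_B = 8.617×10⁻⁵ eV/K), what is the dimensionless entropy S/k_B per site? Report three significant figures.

k_BT = 8.617×10⁻⁵ × 1470 K = 0.12667 eV.
Eᵢ/kT = 0, 0.54551, 2.2420.
Z = Σ e^(−Eᵢ/kT) = e^(−0) + e^(−0.54551) + e^(−2.2420) = 1.0000 + 0.57955 + 0.10625 = 1.6858.
⟨E⟩ = Σ EᵢPᵢ = 0.041655 eV.
S/k_B = ln Z + ⟨E⟩/kT = ln(1.6858) + 0.041655/0.12667 = 0.52224 + 0.32885 = 0.851.

0.851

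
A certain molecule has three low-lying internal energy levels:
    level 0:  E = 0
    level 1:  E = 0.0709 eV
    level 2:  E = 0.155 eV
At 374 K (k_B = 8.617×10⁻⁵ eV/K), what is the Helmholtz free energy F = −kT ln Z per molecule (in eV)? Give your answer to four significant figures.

k_BT = 8.617×10⁻⁵ × 374 K = 0.0322276 eV.
Eᵢ/kT = 0, 2.19998, 4.80954.
Z = Σ e^(−Eᵢ/kT) = e^(−0) + e^(−2.19998) + e^(−4.80954) = 1.00000 + 0.110805 + 0.00815161 = 1.11896.
F = −kT ln Z = −0.0322276 × ln(1.11896) = −0.0322276 × 0.112400 = -0.003622 eV.

-0.003622 eV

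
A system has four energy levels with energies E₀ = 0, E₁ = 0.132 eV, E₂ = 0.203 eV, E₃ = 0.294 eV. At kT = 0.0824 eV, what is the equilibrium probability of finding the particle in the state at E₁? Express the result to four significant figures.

Eᵢ/kT = 0, 1.60194, 2.46359, 3.56796.
Z = Σ e^(−Eᵢ/kT) = e^(−0) + e^(−1.60194) + e^(−2.46359) + e^(−3.56796) = 1.00000 + 0.201505 + 0.0851288 + 0.0282134 = 1.31485.
P₁ = e^(−E₁/kT) / Z = 0.201505/1.31485 = 0.1533.

0.1533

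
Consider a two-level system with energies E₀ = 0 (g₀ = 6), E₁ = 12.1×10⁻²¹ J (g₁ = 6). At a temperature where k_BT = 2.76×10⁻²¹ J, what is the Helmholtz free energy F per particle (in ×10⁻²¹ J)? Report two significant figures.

Eᵢ/kT = 0, 4.384.
Z = Σ gᵢe^(−Eᵢ/kT) = 6·e^(−0) + 6·e^(−4.384) = 6.000 + 0.07485 = 6.075.
F = −kT ln Z = −2.76 × ln(6.075) = −2.76 × 1.804 = -5.0 ×10⁻²¹ J.

-5.0 ×10⁻²¹ J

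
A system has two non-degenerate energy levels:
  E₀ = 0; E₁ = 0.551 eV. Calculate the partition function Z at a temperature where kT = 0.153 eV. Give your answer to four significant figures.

Z = 1.027

Eᵢ/kT = 0, 3.60131.
Z = Σ e^(−Eᵢ/kT) = e^(−0) + e^(−3.60131) = 1.00000 + 0.0272880 = 1.02729.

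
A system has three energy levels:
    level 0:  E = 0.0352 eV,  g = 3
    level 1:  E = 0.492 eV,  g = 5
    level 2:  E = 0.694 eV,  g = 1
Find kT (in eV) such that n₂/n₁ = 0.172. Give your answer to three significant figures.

n₂/n₁ = (g₂/g₁) exp[−(E₂−E₁)/kT] = 0.172.
⇒ (E₂−E₁)/kT = ln((1/5)/0.172) = ln(1.1628) = 0.15083.
kT = 0.202 eV / 0.15083 = 1.34 eV.

1.34 eV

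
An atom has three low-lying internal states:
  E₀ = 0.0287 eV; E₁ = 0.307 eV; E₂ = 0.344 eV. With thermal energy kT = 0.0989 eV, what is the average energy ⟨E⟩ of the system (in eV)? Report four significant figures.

Eᵢ/kT = 0.290192, 3.10415, 3.47826.
Z = Σ e^(−Eᵢ/kT) = e^(−0.290192) + e^(−3.10415) + e^(−3.47826) = 0.748120 + 0.0448626 + 0.0308611 = 0.823844.
⟨E⟩ = Σ Eᵢ e^(−Eᵢ/kT) / Z = (0.0287·0.748120 + 0.307·0.0448626 + 0.344·0.0308611) / 0.823844 = 0.05567 eV.

0.05567 eV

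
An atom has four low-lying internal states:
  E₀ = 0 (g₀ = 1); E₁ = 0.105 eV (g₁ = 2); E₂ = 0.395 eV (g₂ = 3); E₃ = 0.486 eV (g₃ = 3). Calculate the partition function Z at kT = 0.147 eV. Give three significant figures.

Z = 2.29

Eᵢ/kT = 0, 0.71429, 2.6871, 3.3061.
Z = Σ gᵢe^(−Eᵢ/kT) = 1·e^(−0) + 2·e^(−0.71429) + 3·e^(−2.6871) + 3·e^(−3.3061) = 1.0000 + 0.97908 + 0.20423 + 0.10998 = 2.2933.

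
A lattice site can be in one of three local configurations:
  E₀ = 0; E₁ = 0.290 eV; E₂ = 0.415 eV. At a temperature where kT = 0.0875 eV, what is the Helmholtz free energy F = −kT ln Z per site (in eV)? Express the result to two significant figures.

-0.0039 eV

Eᵢ/kT = 0, 3.314, 4.743.
Z = Σ e^(−Eᵢ/kT) = e^(−0) + e^(−3.314) + e^(−4.743) = 1.000 + 0.03637 + 0.008712 = 1.045.
F = −kT ln Z = −0.0875 × ln(1.045) = −0.0875 × 0.04402 = -0.0039 eV.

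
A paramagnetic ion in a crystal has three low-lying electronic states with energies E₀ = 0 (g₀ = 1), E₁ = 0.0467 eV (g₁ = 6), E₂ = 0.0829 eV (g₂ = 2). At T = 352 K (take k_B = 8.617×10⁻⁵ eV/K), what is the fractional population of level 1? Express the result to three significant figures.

0.532

k_BT = 8.617×10⁻⁵ × 352 K = 0.030332 eV.
Eᵢ/kT = 0, 1.5396, 2.7331.
Z = Σ gᵢe^(−Eᵢ/kT) = 1·e^(−0) + 6·e^(−1.5396) + 2·e^(−2.7331) = 1.0000 + 1.2868 + 0.13003 = 2.4168.
P₁ = g₁ e^(−E₁/kT) / Z = 1.2868/2.4168 = 0.532.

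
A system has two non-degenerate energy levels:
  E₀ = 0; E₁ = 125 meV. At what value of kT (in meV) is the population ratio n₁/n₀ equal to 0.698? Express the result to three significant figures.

348 meV

n₁/n₀ = exp[−(E₁−E₀)/kT] = 0.698.
⇒ (E₁−E₀)/kT = ln(1/0.698) = ln(1.4327) = 0.35956.
kT = 125 meV / 0.35956 = 348 meV.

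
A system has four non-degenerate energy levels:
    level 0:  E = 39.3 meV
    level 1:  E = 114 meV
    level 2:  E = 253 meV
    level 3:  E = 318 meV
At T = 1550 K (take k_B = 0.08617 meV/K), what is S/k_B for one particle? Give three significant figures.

1.12

k_BT = 0.08617 × 1550 K = 133.56 meV.
Eᵢ/kT = 0.29425, 0.85355, 1.8943, 2.3810.
Z = Σ e^(−Eᵢ/kT) = e^(−0.29425) + e^(−0.85355) + e^(−1.8943) + e^(−2.3810) = 0.74509 + 0.42590 + 0.15042 + 0.092458 = 1.4139.
⟨E⟩ = Σ EᵢPᵢ = 102.76 meV.
S/k_B = ln Z + ⟨E⟩/kT = ln(1.4139) + 102.76/133.56 = 0.34635 + 0.76939 = 1.12.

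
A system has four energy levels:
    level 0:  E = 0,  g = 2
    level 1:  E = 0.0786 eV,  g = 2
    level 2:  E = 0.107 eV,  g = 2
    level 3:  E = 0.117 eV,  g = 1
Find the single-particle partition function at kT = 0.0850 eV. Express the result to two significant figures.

Z = 3.6

Eᵢ/kT = 0, 0.9247, 1.259, 1.376.
Z = Σ gᵢe^(−Eᵢ/kT) = 2·e^(−0) + 2·e^(−0.9247) + 2·e^(−1.259) + 1·e^(−1.376) = 2.000 + 0.7933 + 0.5679 + 0.2526 = 3.614.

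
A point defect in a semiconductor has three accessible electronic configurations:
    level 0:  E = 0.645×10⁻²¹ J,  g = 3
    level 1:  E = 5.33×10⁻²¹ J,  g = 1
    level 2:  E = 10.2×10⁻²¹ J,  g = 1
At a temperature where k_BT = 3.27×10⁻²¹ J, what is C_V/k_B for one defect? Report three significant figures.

0.265

Eᵢ/kT = 0.19725, 1.6300, 3.1193.
Z = Σ gᵢe^(−Eᵢ/kT) = 3·e^(−0.19725) + 1·e^(−1.6300) + 1·e^(−3.1193) = 2.4630 + 0.19593 + 0.044188 = 2.7031.
⟨E⟩ = 1.1408, ⟨E²⟩ = 4.1390.
C_V/k_B = (⟨E²⟩ − ⟨E⟩²)/(kT)² = (4.1390 − 1.3014)/10.693 = 0.265.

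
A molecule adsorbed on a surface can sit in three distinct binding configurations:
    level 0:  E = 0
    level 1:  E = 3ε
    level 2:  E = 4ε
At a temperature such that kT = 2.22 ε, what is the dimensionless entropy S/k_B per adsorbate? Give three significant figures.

0.808

Eᵢ/kT = 0, 1.3514, 1.8018.
Z = Σ e^(−Eᵢ/kT) = e^(−0) + e^(−1.3514) + e^(−1.8018) = 1.0000 + 0.25888 + 0.16500 = 1.4239.
⟨E⟩ = Σ EᵢPᵢ = 1.0089 ε.
S/k_B = ln Z + ⟨E⟩/kT = ln(1.4239) + 1.0089/2.22 = 0.35340 + 0.45446 = 0.808.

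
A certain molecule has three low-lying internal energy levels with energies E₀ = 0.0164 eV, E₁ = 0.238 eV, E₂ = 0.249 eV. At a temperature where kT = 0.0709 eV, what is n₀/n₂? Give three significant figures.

n₀/n₂ = exp[−(E₀−E₂)/kT] = exp(−(-0.2326 eV)/(0.0709 eV)) = exp(3.2807) = 26.6.

26.6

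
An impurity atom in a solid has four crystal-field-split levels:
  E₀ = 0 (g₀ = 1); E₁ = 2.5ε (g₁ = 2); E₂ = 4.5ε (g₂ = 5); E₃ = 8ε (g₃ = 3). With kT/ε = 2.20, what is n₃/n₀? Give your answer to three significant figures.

0.0790

n₃/n₀ = (g₃/g₀) exp[−(E₃−E₀)/kT] = (3/1) × exp(−(8ε)/(2.20ε)) = (3/1) × exp(-3.6364) = 0.0790.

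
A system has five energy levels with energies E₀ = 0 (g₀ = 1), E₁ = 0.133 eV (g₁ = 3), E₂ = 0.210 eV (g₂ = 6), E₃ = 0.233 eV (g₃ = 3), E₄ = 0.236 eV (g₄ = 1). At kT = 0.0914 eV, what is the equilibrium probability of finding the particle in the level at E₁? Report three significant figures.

Eᵢ/kT = 0, 1.4551, 2.2976, 2.5492, 2.5821.
Z = Σ gᵢe^(−Eᵢ/kT) = 1·e^(−0) + 3·e^(−1.4551) + 6·e^(−2.2976) + 3·e^(−2.5492) + 1·e^(−2.5821) = 1.0000 + 0.70013 + 0.60300 + 0.23443 + 0.075615 = 2.6132.
P₁ = g₁ e^(−E₁/kT) / Z = 0.70013/2.6132 = 0.268.

0.268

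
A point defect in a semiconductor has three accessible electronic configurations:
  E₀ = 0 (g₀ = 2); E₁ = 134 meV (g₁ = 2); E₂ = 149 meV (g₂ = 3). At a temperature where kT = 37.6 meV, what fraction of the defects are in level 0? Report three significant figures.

0.946

Eᵢ/kT = 0, 3.5638, 3.9628.
Z = Σ gᵢe^(−Eᵢ/kT) = 2·e^(−0) + 2·e^(−3.5638) + 3·e^(−3.9628) = 2.0000 + 0.056662 + 0.057029 = 2.1137.
P₀ = g₀ e^(−E₀/kT) / Z = 2.0000/2.1137 = 0.946.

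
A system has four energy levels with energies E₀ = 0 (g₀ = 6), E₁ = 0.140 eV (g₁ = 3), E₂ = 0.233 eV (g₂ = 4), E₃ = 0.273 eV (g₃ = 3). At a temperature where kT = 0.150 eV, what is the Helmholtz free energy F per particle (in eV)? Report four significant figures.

Eᵢ/kT = 0, 0.933333, 1.55333, 1.82000.
Z = Σ gᵢe^(−Eᵢ/kT) = 6·e^(−0) + 3·e^(−0.933333) + 4·e^(−1.55333) + 3·e^(−1.82000) = 6.00000 + 1.17972 + 0.846169 + 0.486077 = 8.51197.
F = −kT ln Z = −0.150 × ln(8.51197) = −0.150 × 2.14147 = -0.3212 eV.

-0.3212 eV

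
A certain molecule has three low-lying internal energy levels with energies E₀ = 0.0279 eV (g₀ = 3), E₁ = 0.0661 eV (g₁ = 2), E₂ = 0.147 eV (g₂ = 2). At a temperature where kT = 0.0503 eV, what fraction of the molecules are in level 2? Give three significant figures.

0.0454

Eᵢ/kT = 0.55467, 1.3141, 2.9225.
Z = Σ gᵢe^(−Eᵢ/kT) = 3·e^(−0.55467) + 2·e^(−1.3141) + 2·e^(−2.9225) = 1.7228 + 0.53743 + 0.10760 = 2.3678.
P₂ = g₂ e^(−E₂/kT) / Z = 0.10760/2.3678 = 0.0454.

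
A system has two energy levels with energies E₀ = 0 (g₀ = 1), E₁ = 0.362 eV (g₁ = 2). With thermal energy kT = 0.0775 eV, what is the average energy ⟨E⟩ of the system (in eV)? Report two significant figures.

0.0067 eV

Eᵢ/kT = 0, 4.671.
Z = Σ gᵢe^(−Eᵢ/kT) = 1·e^(−0) + 2·e^(−4.671) = 1.000 + 0.01873 = 1.019.
⟨E⟩ = Σ Eᵢ gᵢe^(−Eᵢ/kT) / Z = (0·1.000 + 0.362·0.01873) / 1.019 = 0.0067 eV.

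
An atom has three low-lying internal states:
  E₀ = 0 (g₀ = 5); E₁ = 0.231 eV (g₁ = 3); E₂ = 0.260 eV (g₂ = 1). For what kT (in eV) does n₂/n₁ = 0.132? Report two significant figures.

n₂/n₁ = (g₂/g₁) exp[−(E₂−E₁)/kT] = 0.132.
⇒ (E₂−E₁)/kT = ln((1/3)/0.132) = ln(2.525) = 0.9262.
kT = 0.029 eV / 0.9262 = 0.031 eV.

0.031 eV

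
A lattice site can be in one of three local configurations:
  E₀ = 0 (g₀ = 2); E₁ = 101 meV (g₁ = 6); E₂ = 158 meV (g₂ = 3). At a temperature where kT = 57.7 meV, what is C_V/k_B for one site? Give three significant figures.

0.906

Eᵢ/kT = 0, 1.7504, 2.7383.
Z = Σ gᵢe^(−Eᵢ/kT) = 2·e^(−0) + 6·e^(−1.7504) + 3·e^(−2.7383) = 2.0000 + 1.0422 + 0.19404 = 3.2362.
⟨E⟩ = 42.000 meV, ⟨E²⟩ = 4782.0 meV².
C_V/k_B = (⟨E²⟩ − ⟨E⟩²)/(kT)² = (4782.0 − 1764.0)/3329.3 = 0.906.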